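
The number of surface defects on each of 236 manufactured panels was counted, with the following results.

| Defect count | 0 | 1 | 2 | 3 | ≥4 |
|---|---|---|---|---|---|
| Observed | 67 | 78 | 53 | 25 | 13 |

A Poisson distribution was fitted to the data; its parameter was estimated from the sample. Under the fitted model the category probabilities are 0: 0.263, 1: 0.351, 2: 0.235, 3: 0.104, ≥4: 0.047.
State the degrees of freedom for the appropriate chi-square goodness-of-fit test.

3

There are k = 5 categories and 1 parameter estimated from the data, so df = 5 − 1 − 1 = 3.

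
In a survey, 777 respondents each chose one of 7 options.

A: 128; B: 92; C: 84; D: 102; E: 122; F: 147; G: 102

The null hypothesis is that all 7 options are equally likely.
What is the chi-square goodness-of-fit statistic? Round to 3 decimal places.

26.649

Expected count for each of the 7 categories: 777/7 = 111.
cat         O        E   (O−E)²/E
A         128      111     2.6036
B          92      111     3.2523
C          84      111     6.5676
D         102      111     0.7297
E         122      111     1.0901
F         147      111    11.6757
G         102      111     0.7297
Sum = 26.649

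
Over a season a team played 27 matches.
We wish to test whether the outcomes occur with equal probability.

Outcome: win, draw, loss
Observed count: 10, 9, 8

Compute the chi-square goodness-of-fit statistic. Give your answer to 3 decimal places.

Expected count for each of the 3 categories: 27/3 = 9.
χ² = (10−9)²/9 + (9−9)²/9 + (8−9)²/9
   = 0.1111 + 0.0000 + 0.1111
Sum = 0.222

0.222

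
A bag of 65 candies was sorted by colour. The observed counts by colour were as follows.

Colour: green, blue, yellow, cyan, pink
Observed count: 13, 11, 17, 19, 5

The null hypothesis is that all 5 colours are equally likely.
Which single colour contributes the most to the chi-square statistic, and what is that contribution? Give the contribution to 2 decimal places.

Under H₀ each category has probability 1/5, so each expected count is 65/5 = 13.
χ² = (13−13)²/13 + (11−13)²/13 + (17−13)²/13 + (19−13)²/13 + (5−13)²/13
   = 0.000 + 0.308 + 1.231 + 2.769 + 4.923
The largest term is for pink: 4.92.

pink, 4.92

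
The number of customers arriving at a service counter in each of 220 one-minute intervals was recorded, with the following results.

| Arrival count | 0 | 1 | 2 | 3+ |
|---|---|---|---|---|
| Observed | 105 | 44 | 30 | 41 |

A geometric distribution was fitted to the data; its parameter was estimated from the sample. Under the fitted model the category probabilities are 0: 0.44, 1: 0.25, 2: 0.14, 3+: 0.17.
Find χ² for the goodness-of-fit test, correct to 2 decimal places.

Expected counts E_i = n·p_i: 220×0.44 = 96.8, 220×0.25 = 55, 220×0.14 = 30.8, 220×0.17 = 37.4.
0: (105 − 96.8)²/96.8 = 67.24/96.8 = 0.695
1: (44 − 55)²/55 = 121/55 = 2.200
2: (30 − 30.8)²/30.8 = 0.64/30.8 = 0.021
3+: (41 − 37.4)²/37.4 = 12.96/37.4 = 0.347
Sum = 3.26

3.26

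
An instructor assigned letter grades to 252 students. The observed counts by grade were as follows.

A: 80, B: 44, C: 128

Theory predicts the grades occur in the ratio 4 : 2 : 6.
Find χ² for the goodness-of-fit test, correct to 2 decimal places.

0.32

Ratio total = 12. Expected counts: 252×4/12 = 84, 252×2/12 = 42, 252×6/12 = 126.
χ² = (80−84)²/84 + (44−42)²/42 + (128−126)²/126
   = 0.190 + 0.095 + 0.032
Sum = 0.32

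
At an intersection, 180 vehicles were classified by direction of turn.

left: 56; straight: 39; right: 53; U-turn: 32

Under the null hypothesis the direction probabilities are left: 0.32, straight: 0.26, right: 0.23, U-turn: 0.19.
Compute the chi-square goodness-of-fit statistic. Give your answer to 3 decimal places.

Expected counts E_i = n·p_i: 180×0.32 = 57.6, 180×0.26 = 46.8, 180×0.23 = 41.4, 180×0.19 = 34.2.
χ² = (56−57.6)²/57.6 + (39−46.8)²/46.8 + (53−41.4)²/41.4 + (32−34.2)²/34.2
   = 0.0444 + 1.3000 + 3.2502 + 0.1415
Sum = 4.736

4.736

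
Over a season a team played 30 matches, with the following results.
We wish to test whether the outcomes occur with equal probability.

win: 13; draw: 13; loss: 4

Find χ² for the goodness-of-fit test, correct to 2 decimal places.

5.40

Under H₀ each category has probability 1/3, so each expected count is 30/3 = 10.
cat         O        E   (O−E)²/E
win        13       10      0.900
draw       13       10      0.900
loss        4       10      3.600
Sum = 5.40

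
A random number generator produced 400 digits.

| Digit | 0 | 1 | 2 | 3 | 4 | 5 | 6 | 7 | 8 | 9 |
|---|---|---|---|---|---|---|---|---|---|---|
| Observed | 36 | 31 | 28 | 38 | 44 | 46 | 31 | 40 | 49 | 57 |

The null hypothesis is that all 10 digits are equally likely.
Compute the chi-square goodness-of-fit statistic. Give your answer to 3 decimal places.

Expected count for each of the 10 categories: 400/10 = 40.
χ² = (36−40)²/40 + (31−40)²/40 + (28−40)²/40 + (38−40)²/40 + (44−40)²/40 + (46−40)²/40 + (31−40)²/40 + (40−40)²/40 + (49−40)²/40 + (57−40)²/40
   = 0.4000 + 2.0250 + 3.6000 + 0.1000 + 0.4000 + 0.9000 + 2.0250 + 0.0000 + 2.0250 + 7.2250
Sum = 18.700

18.700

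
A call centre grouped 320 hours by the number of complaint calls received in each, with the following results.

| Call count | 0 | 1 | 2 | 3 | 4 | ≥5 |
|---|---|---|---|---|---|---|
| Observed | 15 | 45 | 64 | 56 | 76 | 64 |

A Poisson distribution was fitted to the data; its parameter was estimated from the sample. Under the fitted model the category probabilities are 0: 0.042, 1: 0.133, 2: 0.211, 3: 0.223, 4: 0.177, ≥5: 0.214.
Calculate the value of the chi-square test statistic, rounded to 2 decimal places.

Expected counts E_i = n·p_i: 320×0.042 = 13.44, 320×0.133 = 42.56, 320×0.211 = 67.52, 320×0.223 = 71.36, 320×0.177 = 56.64, 320×0.214 = 68.48.
0: (15 − 13.44)²/13.44 = 2.4336/13.44 = 0.181
1: (45 − 42.56)²/42.56 = 5.9536/42.56 = 0.140
2: (64 − 67.52)²/67.52 = 12.3904/67.52 = 0.184
3: (56 − 71.36)²/71.36 = 235.9296/71.36 = 3.306
4: (76 − 56.64)²/56.64 = 374.8096/56.64 = 6.617
≥5: (64 − 68.48)²/68.48 = 20.0704/68.48 = 0.293
Sum = 10.72

10.72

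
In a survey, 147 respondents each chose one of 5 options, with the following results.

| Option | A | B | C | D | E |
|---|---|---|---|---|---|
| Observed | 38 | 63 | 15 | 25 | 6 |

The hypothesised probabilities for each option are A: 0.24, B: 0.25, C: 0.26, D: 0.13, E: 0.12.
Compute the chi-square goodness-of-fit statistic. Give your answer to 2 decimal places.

Expected counts E_i = n·p_i: 147×0.24 = 35.28, 147×0.25 = 36.75, 147×0.26 = 38.22, 147×0.13 = 19.11, 147×0.12 = 17.64.
χ² = (38−35.28)²/35.28 + (63−36.75)²/36.75 + (15−38.22)²/38.22 + (25−19.11)²/19.11 + (6−17.64)²/17.64
   = 0.210 + 18.750 + 14.107 + 1.815 + 7.681
Sum = 42.56

42.56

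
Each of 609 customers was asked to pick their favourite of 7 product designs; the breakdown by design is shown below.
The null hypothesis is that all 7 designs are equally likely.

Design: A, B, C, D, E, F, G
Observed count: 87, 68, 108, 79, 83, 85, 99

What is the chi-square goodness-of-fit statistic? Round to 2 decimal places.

Expected count for each of the 7 categories: 609/7 = 87.
χ² = (87−87)²/87 + (68−87)²/87 + (108−87)²/87 + (79−87)²/87 + (83−87)²/87 + (85−87)²/87 + (99−87)²/87
   = 0.000 + 4.149 + 5.069 + 0.736 + 0.184 + 0.046 + 1.655
Sum = 11.84

11.84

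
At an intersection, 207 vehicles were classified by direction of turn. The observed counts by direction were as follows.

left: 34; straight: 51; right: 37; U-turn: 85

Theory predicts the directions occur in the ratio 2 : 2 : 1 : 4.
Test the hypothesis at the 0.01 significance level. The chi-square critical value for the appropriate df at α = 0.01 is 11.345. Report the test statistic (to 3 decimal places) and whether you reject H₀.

12.728; reject

Ratio total = 9. Expected counts: 207×2/9 = 46, 207×2/9 = 46, 207×1/9 = 23, 207×4/9 = 92.
left: (34 − 46)²/46 = 144/46 = 3.1304
straight: (51 − 46)²/46 = 25/46 = 0.5435
right: (37 − 23)²/23 = 196/23 = 8.5217
U-turn: (85 − 92)²/92 = 49/92 = 0.5326
Sum = 12.728
df = 3. Since 12.728 > 11.345, we reject H₀.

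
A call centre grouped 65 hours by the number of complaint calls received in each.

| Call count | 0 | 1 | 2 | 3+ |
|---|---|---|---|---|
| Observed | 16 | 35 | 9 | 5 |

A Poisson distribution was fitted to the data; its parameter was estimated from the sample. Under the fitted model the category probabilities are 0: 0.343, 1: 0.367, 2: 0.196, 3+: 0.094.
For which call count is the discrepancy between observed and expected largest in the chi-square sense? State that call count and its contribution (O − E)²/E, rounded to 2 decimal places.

1, 5.21

Expected counts E_i = n·p_i: 65×0.343 = 22.295, 65×0.367 = 23.855, 65×0.196 = 12.74, 65×0.094 = 6.11.
χ² = (16−22.295)²/22.295 + (35−23.855)²/23.855 + (9−12.74)²/12.74 + (5−6.11)²/6.11
   = 1.777 + 5.207 + 1.098 + 0.202
The largest term is for 1: 5.21.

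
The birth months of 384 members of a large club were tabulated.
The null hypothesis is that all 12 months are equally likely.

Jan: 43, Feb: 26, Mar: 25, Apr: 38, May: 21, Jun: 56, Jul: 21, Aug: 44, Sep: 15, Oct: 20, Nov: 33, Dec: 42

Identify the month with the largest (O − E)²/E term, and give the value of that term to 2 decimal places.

Jun, 18.00

Under H₀ each category has probability 1/12, so each expected count is 384/12 = 32.
χ² = (43−32)²/32 + (26−32)²/32 + (25−32)²/32 + (38−32)²/32 + (21−32)²/32 + (56−32)²/32 + (21−32)²/32 + (44−32)²/32 + (15−32)²/32 + (20−32)²/32 + (33−32)²/32 + (42−32)²/32
   = 3.781 + 1.125 + 1.531 + 1.125 + 3.781 + 18.000 + 3.781 + 4.500 + 9.031 + 4.500 + 0.031 + 3.125
The largest term is for Jun: 18.00.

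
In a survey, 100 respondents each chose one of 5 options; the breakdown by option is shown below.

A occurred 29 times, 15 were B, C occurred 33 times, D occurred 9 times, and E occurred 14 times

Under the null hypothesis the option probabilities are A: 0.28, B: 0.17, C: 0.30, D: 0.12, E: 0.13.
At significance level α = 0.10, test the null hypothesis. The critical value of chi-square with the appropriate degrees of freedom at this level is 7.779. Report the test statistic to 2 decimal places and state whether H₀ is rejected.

Expected counts E_i = n·p_i: 100×0.28 = 28, 100×0.17 = 17, 100×0.30 = 30, 100×0.12 = 12, 100×0.13 = 13.
χ² = (29−28)²/28 + (15−17)²/17 + (33−30)²/30 + (9−12)²/12 + (14−13)²/13
   = 0.036 + 0.235 + 0.300 + 0.750 + 0.077
Sum = 1.40
df = 4. Since 1.40 < 7.779, we do not reject H₀.

1.40; do not reject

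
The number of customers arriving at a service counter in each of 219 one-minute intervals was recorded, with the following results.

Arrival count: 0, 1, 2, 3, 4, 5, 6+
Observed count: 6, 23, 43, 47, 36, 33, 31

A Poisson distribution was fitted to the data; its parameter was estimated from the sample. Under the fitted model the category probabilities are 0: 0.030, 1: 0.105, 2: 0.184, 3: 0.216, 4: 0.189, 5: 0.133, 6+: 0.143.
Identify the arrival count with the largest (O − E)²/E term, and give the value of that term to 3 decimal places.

4, 0.702

Expected counts E_i = n·p_i: 219×0.030 = 6.57, 219×0.105 = 22.995, 219×0.184 = 40.296, 219×0.216 = 47.304, 219×0.189 = 41.391, 219×0.133 = 29.127, 219×0.143 = 31.317.
cat         O        E   (O−E)²/E
0           6     6.57     0.0495
1          23   22.995     0.0000
2          43   40.296     0.1814
3          47   47.304     0.0020
4          36   41.391     0.7022
5          33   29.127     0.5150
6+         31   31.317     0.0032
The largest term is for 4: 0.702.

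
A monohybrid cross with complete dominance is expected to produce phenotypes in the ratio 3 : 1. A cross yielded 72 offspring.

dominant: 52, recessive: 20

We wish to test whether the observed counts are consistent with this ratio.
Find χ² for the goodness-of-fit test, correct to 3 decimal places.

Ratio total = 4. Expected counts: 72×3/4 = 54, 72×1/4 = 18.
cat            O        E   (O−E)²/E
dominant      52       54     0.0741
recessive     20       18     0.2222
Sum = 0.296

0.296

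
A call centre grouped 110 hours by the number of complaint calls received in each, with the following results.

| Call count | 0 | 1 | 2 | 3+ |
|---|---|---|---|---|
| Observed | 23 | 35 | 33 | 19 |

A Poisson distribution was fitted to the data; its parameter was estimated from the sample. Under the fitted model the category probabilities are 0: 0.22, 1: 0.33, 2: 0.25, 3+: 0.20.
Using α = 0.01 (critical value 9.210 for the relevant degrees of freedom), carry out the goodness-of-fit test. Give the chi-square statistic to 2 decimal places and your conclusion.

1.62; do not reject

Expected counts E_i = n·p_i: 110×0.22 = 24.2, 110×0.33 = 36.3, 110×0.25 = 27.5, 110×0.20 = 22.
χ² = (23−24.2)²/24.2 + (35−36.3)²/36.3 + (33−27.5)²/27.5 + (19−22)²/22
   = 0.060 + 0.047 + 1.100 + 0.409
Sum = 1.62
df = 2. Since 1.62 < 9.210, we do not reject H₀.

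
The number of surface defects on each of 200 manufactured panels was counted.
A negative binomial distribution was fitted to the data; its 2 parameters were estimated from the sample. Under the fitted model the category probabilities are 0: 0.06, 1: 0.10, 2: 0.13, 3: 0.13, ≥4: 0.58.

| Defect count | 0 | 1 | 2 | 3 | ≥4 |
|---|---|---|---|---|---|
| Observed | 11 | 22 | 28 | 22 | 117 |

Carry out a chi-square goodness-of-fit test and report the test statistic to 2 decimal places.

Expected counts E_i = n·p_i: 200×0.06 = 12, 200×0.10 = 20, 200×0.13 = 26, 200×0.13 = 26, 200×0.58 = 116.
cat         O        E   (O−E)²/E
0          11       12      0.083
1          22       20      0.200
2          28       26      0.154
3          22       26      0.615
≥4        117      116      0.009
Sum = 1.06

1.06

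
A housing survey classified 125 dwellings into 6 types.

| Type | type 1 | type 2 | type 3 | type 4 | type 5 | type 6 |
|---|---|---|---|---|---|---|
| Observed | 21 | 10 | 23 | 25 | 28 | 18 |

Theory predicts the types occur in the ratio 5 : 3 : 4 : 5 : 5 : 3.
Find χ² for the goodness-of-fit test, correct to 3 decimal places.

Ratio total = 25. Expected counts: 125×5/25 = 25, 125×3/25 = 15, 125×4/25 = 20, 125×5/25 = 25, 125×5/25 = 25, 125×3/25 = 15.
type 1: (21 − 25)²/25 = 16/25 = 0.6400
type 2: (10 − 15)²/15 = 25/15 = 1.6667
type 3: (23 − 20)²/20 = 9/20 = 0.4500
type 4: (25 − 25)²/25 = 0/25 = 0.0000
type 5: (28 − 25)²/25 = 9/25 = 0.3600
type 6: (18 − 15)²/15 = 9/15 = 0.6000
Sum = 3.717

3.717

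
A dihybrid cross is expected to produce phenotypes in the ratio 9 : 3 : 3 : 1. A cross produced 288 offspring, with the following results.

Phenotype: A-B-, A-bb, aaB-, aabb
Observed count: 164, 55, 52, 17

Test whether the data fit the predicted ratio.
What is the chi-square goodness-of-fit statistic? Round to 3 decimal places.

0.173

Ratio total = 16. Expected counts: 288×9/16 = 162, 288×3/16 = 54, 288×3/16 = 54, 288×1/16 = 18.
cat         O        E   (O−E)²/E
A-B-      164      162     0.0247
A-bb       55       54     0.0185
aaB-       52       54     0.0741
aabb       17       18     0.0556
Sum = 0.173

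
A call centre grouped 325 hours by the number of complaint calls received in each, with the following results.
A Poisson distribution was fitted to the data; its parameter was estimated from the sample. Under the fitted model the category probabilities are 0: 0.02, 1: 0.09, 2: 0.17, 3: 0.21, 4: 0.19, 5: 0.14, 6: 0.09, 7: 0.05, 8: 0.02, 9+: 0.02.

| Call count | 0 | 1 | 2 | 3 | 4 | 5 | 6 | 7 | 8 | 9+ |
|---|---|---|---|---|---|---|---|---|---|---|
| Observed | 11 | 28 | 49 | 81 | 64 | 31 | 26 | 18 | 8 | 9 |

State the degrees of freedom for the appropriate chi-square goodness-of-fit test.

There are k = 10 categories and 1 parameter estimated from the data, so df = 10 − 1 − 1 = 8.

8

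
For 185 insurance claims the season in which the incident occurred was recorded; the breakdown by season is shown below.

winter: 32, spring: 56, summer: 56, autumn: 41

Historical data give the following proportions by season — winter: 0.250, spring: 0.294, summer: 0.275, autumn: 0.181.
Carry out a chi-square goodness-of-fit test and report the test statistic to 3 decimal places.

Expected counts E_i = n·p_i: 185×0.250 = 46.25, 185×0.294 = 54.39, 185×0.275 = 50.875, 185×0.181 = 33.485.
winter: (32 − 46.25)²/46.25 = 203.0625/46.25 = 4.3905
spring: (56 − 54.39)²/54.39 = 2.5921/54.39 = 0.0477
summer: (56 − 50.875)²/50.875 = 26.265625/50.875 = 0.5163
autumn: (41 − 33.485)²/33.485 = 56.475225/33.485 = 1.6866
Sum = 6.641

6.641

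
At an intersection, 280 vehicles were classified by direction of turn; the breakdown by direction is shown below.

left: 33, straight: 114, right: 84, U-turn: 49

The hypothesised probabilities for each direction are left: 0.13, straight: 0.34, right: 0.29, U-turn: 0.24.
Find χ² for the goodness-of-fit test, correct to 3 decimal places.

9.056

Expected counts E_i = n·p_i: 280×0.13 = 36.4, 280×0.34 = 95.2, 280×0.29 = 81.2, 280×0.24 = 67.2.
χ² = (33−36.4)²/36.4 + (114−95.2)²/95.2 + (84−81.2)²/81.2 + (49−67.2)²/67.2
   = 0.3176 + 3.7126 + 0.0966 + 4.9292
Sum = 9.056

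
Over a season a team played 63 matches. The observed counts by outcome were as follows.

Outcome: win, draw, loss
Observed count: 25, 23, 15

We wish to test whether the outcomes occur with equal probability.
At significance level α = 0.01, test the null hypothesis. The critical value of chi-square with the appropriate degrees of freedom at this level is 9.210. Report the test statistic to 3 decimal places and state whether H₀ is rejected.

Under H₀ each category has probability 1/3, so each expected count is 63/3 = 21.
win: (25 − 21)²/21 = 16/21 = 0.7619
draw: (23 − 21)²/21 = 4/21 = 0.1905
loss: (15 − 21)²/21 = 36/21 = 1.7143
Sum = 2.667
df = 2. Since 2.667 < 9.210, we do not reject H₀.

2.667; do not reject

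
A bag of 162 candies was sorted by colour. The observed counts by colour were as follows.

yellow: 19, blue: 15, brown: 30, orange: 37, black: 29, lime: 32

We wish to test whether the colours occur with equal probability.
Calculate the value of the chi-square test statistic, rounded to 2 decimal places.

Expected count for each of the 6 categories: 162/6 = 27.
yellow: (19 − 27)²/27 = 64/27 = 2.370
blue: (15 − 27)²/27 = 144/27 = 5.333
brown: (30 − 27)²/27 = 9/27 = 0.333
orange: (37 − 27)²/27 = 100/27 = 3.704
black: (29 − 27)²/27 = 4/27 = 0.148
lime: (32 − 27)²/27 = 25/27 = 0.926
Sum = 12.81

12.81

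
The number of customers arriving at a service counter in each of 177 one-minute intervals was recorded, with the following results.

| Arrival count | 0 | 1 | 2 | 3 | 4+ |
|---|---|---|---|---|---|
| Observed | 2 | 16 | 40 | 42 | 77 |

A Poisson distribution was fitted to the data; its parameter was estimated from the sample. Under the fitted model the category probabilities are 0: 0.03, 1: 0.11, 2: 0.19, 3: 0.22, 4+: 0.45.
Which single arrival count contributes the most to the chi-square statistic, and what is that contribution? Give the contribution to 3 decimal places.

0, 2.063

Expected counts E_i = n·p_i: 177×0.03 = 5.31, 177×0.11 = 19.47, 177×0.19 = 33.63, 177×0.22 = 38.94, 177×0.45 = 79.65.
χ² = (2−5.31)²/5.31 + (16−19.47)²/19.47 + (40−33.63)²/33.63 + (42−38.94)²/38.94 + (77−79.65)²/79.65
   = 2.0633 + 0.6184 + 1.2066 + 0.2405 + 0.0882
The largest term is for 0: 2.063.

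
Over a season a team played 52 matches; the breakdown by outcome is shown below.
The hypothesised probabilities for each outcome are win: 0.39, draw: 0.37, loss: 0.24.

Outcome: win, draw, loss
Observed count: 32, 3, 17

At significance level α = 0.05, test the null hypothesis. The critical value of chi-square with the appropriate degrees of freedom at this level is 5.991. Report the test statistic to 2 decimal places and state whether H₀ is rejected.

22.12; reject

Expected counts E_i = n·p_i: 52×0.39 = 20.28, 52×0.37 = 19.24, 52×0.24 = 12.48.
cat         O        E   (O−E)²/E
win        32    20.28      6.773
draw        3    19.24     13.708
loss       17    12.48      1.637
Sum = 22.12
df = 2. Since 22.12 > 5.991, we reject H₀.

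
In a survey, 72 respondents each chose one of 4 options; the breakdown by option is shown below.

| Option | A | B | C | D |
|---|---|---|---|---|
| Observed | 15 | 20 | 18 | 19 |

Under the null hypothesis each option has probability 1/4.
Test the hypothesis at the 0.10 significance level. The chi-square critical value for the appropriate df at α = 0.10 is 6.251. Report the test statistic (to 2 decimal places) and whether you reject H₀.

0.78; do not reject

Under H₀ each category has probability 1/4, so each expected count is 72/4 = 18.
χ² = (15−18)²/18 + (20−18)²/18 + (18−18)²/18 + (19−18)²/18
   = 0.500 + 0.222 + 0.000 + 0.056
Sum = 0.78
df = 3. Since 0.78 < 6.251, we do not reject H₀.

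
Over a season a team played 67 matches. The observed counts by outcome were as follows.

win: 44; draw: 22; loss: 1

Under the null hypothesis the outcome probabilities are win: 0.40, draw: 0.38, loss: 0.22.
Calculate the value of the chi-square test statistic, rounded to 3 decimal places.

24.317

Expected counts E_i = n·p_i: 67×0.40 = 26.8, 67×0.38 = 25.46, 67×0.22 = 14.74.
win: (44 − 26.8)²/26.8 = 295.84/26.8 = 11.0388
draw: (22 − 25.46)²/25.46 = 11.9716/25.46 = 0.4702
loss: (1 − 14.74)²/14.74 = 188.7876/14.74 = 12.8078
Sum = 24.317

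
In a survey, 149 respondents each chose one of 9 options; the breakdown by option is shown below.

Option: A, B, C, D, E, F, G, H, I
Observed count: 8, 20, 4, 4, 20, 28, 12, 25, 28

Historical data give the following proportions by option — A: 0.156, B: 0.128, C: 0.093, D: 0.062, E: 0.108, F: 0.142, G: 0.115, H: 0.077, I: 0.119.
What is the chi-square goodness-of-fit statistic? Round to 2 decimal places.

46.62

Expected counts E_i = n·p_i: 149×0.156 = 23.244, 149×0.128 = 19.072, 149×0.093 = 13.857, 149×0.062 = 9.238, 149×0.108 = 16.092, 149×0.142 = 21.158, 149×0.115 = 17.135, 149×0.077 = 11.473, 149×0.119 = 17.731.
A: (8 − 23.244)²/23.244 = 232.379536/23.244 = 9.997
B: (20 − 19.072)²/19.072 = 0.861184/19.072 = 0.045
C: (4 − 13.857)²/13.857 = 97.160449/13.857 = 7.012
D: (4 − 9.238)²/9.238 = 27.436644/9.238 = 2.970
E: (20 − 16.092)²/16.092 = 15.272464/16.092 = 0.949
F: (28 − 21.158)²/21.158 = 46.812964/21.158 = 2.213
G: (12 − 17.135)²/17.135 = 26.368225/17.135 = 1.539
H: (25 − 11.473)²/11.473 = 182.979729/11.473 = 15.949
I: (28 − 17.731)²/17.731 = 105.452361/17.731 = 5.947
Sum = 46.62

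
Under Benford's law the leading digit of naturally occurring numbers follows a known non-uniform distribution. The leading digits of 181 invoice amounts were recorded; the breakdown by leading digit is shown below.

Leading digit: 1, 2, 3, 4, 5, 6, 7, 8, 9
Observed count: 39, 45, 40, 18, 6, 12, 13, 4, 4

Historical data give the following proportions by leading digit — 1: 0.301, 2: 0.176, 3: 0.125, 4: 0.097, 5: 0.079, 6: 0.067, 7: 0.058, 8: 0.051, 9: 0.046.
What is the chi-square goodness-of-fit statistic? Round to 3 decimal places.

Expected counts E_i = n·p_i: 181×0.301 = 54.481, 181×0.176 = 31.856, 181×0.125 = 22.625, 181×0.097 = 17.557, 181×0.079 = 14.299, 181×0.067 = 12.127, 181×0.058 = 10.498, 181×0.051 = 9.231, 181×0.046 = 8.326.
χ² = (39−54.481)²/54.481 + (45−31.856)²/31.856 + (40−22.625)²/22.625 + (18−17.557)²/17.557 + (6−14.299)²/14.299 + (12−12.127)²/12.127 + (13−10.498)²/10.498 + (4−9.231)²/9.231 + (4−8.326)²/8.326
   = 4.3990 + 5.4233 + 13.3432 + 0.0112 + 4.8167 + 0.0013 + 0.5963 + 2.9643 + 2.2477
Sum = 33.803

33.803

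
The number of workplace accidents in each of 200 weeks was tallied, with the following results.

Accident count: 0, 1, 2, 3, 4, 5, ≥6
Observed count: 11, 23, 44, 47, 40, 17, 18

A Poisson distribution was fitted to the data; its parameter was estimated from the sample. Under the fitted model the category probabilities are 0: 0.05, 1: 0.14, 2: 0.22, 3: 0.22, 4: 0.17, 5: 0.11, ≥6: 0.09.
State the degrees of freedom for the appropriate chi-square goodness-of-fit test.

5

There are k = 7 categories and 1 parameter estimated from the data, so df = 7 − 1 − 1 = 5.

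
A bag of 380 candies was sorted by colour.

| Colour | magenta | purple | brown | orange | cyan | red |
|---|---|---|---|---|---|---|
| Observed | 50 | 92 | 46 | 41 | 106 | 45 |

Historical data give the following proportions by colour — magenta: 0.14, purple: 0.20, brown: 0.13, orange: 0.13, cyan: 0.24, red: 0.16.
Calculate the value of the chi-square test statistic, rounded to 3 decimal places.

11.731

Expected counts E_i = n·p_i: 380×0.14 = 53.2, 380×0.20 = 76, 380×0.13 = 49.4, 380×0.13 = 49.4, 380×0.24 = 91.2, 380×0.16 = 60.8.
magenta: (50 − 53.2)²/53.2 = 10.24/53.2 = 0.1925
purple: (92 − 76)²/76 = 256/76 = 3.3684
brown: (46 − 49.4)²/49.4 = 11.56/49.4 = 0.2340
orange: (41 − 49.4)²/49.4 = 70.56/49.4 = 1.4283
cyan: (106 − 91.2)²/91.2 = 219.04/91.2 = 2.4018
red: (45 − 60.8)²/60.8 = 249.64/60.8 = 4.1059
Sum = 11.731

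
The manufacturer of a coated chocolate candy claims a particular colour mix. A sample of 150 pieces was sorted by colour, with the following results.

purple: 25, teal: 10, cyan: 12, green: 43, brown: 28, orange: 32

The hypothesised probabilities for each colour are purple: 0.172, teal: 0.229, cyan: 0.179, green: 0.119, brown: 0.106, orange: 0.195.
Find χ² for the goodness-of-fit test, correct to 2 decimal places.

Expected counts E_i = n·p_i: 150×0.172 = 25.8, 150×0.229 = 34.35, 150×0.179 = 26.85, 150×0.119 = 17.85, 150×0.106 = 15.9, 150×0.195 = 29.25.
purple: (25 − 25.8)²/25.8 = 0.64/25.8 = 0.025
teal: (10 − 34.35)²/34.35 = 592.9225/34.35 = 17.261
cyan: (12 − 26.85)²/26.85 = 220.5225/26.85 = 8.213
green: (43 − 17.85)²/17.85 = 632.5225/17.85 = 35.435
brown: (28 − 15.9)²/15.9 = 146.41/15.9 = 9.208
orange: (32 − 29.25)²/29.25 = 7.5625/29.25 = 0.259
Sum = 70.40

70.40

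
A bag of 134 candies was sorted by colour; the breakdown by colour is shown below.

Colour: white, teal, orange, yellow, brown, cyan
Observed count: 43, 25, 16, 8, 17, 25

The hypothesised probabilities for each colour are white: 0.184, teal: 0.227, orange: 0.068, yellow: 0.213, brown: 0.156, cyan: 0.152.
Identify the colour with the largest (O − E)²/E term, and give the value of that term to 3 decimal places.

Expected counts E_i = n·p_i: 134×0.184 = 24.656, 134×0.227 = 30.418, 134×0.068 = 9.112, 134×0.213 = 28.542, 134×0.156 = 20.904, 134×0.152 = 20.368.
white: (43 − 24.656)²/24.656 = 336.502336/24.656 = 13.6479
teal: (25 − 30.418)²/30.418 = 29.354724/30.418 = 0.9650
orange: (16 − 9.112)²/9.112 = 47.444544/9.112 = 5.2068
yellow: (8 − 28.542)²/28.542 = 421.973764/28.542 = 14.7843
brown: (17 − 20.904)²/20.904 = 15.241216/20.904 = 0.7291
cyan: (25 − 20.368)²/20.368 = 21.455424/20.368 = 1.0534
The largest term is for yellow: 14.784.

yellow, 14.784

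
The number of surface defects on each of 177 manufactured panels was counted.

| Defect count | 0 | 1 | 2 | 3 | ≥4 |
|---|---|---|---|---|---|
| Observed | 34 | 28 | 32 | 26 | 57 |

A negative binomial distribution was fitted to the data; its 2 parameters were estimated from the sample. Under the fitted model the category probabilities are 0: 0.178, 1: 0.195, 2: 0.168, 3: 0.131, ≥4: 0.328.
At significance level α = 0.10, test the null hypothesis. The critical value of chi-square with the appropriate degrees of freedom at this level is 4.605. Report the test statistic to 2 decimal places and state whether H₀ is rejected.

Expected counts E_i = n·p_i: 177×0.178 = 31.506, 177×0.195 = 34.515, 177×0.168 = 29.736, 177×0.131 = 23.187, 177×0.328 = 58.056.
0: (34 − 31.506)²/31.506 = 6.220036/31.506 = 0.197
1: (28 − 34.515)²/34.515 = 42.445225/34.515 = 1.230
2: (32 − 29.736)²/29.736 = 5.125696/29.736 = 0.172
3: (26 − 23.187)²/23.187 = 7.912969/23.187 = 0.341
≥4: (57 − 58.056)²/58.056 = 1.115136/58.056 = 0.019
Sum = 1.96
df = 2. Since 1.96 < 4.605, we do not reject H₀.

1.96; do not reject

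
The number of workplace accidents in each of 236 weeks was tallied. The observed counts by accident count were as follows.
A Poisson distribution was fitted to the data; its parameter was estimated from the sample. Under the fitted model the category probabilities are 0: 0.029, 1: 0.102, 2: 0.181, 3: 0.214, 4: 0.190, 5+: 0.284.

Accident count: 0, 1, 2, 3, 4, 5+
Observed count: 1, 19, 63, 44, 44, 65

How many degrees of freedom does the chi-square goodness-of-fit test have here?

There are k = 6 categories and 1 parameter estimated from the data, so df = 6 − 1 − 1 = 4.

4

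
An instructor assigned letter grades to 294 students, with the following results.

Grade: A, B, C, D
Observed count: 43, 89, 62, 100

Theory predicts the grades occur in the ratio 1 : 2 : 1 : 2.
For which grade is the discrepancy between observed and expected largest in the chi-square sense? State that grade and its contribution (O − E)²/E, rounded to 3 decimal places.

Ratio total = 6. Expected counts: 294×1/6 = 49, 294×2/6 = 98, 294×1/6 = 49, 294×2/6 = 98.
χ² = (43−49)²/49 + (89−98)²/98 + (62−49)²/49 + (100−98)²/98
   = 0.7347 + 0.8265 + 3.4490 + 0.0408
The largest term is for C: 3.449.

C, 3.449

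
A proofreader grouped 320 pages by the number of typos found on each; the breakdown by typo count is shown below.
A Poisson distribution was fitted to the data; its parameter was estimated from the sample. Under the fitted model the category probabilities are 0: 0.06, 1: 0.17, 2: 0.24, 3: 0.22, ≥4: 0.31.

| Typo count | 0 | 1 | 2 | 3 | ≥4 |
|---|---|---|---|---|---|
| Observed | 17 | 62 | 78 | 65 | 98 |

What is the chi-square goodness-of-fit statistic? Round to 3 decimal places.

1.761

Expected counts E_i = n·p_i: 320×0.06 = 19.2, 320×0.17 = 54.4, 320×0.24 = 76.8, 320×0.22 = 70.4, 320×0.31 = 99.2.
χ² = (17−19.2)²/19.2 + (62−54.4)²/54.4 + (78−76.8)²/76.8 + (65−70.4)²/70.4 + (98−99.2)²/99.2
   = 0.2521 + 1.0618 + 0.0188 + 0.4142 + 0.0145
Sum = 1.761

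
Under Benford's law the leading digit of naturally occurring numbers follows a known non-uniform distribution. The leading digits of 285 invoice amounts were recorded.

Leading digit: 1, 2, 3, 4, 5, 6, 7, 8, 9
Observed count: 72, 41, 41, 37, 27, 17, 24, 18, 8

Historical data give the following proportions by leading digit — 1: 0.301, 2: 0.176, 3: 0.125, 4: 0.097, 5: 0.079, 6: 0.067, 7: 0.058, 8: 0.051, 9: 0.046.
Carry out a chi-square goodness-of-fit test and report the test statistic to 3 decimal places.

15.181

Expected counts E_i = n·p_i: 285×0.301 = 85.785, 285×0.176 = 50.16, 285×0.125 = 35.625, 285×0.097 = 27.645, 285×0.079 = 22.515, 285×0.067 = 19.095, 285×0.058 = 16.53, 285×0.051 = 14.535, 285×0.046 = 13.11.
cat         O        E   (O−E)²/E
1          72   85.785     2.2151
2          41    50.16     1.6728
3          41   35.625     0.8110
4          37   27.645     3.1657
5          27   22.515     0.8934
6          17   19.095     0.2299
7          24    16.53     3.3757
8          18   14.535     0.8260
9           8    13.11     1.9918
Sum = 15.181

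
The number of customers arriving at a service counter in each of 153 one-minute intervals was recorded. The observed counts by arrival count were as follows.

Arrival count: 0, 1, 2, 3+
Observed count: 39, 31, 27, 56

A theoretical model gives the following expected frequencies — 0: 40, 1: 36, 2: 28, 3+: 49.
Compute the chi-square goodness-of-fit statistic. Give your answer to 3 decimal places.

1.755

cat         O        E   (O−E)²/E
0          39       40     0.0250
1          31       36     0.6944
2          27       28     0.0357
3+         56       49     1.0000
Sum = 1.755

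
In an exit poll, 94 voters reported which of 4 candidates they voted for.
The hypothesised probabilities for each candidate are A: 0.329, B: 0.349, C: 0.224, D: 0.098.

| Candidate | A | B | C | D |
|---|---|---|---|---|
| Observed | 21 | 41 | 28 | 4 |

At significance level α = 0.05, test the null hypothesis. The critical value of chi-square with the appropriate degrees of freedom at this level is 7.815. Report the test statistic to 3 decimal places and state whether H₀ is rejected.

Expected counts E_i = n·p_i: 94×0.329 = 30.926, 94×0.349 = 32.806, 94×0.224 = 21.056, 94×0.098 = 9.212.
cat         O        E   (O−E)²/E
A          21   30.926     3.1858
B          41   32.806     2.0466
C          28   21.056     2.2900
D           4    9.212     2.9489
Sum = 10.471
df = 3. Since 10.471 > 7.815, we reject H₀.

10.471; reject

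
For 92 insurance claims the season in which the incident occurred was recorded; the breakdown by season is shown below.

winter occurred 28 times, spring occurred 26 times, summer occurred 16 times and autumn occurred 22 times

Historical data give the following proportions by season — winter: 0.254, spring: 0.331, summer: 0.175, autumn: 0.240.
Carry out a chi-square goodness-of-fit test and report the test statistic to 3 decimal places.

Expected counts E_i = n·p_i: 92×0.254 = 23.368, 92×0.331 = 30.452, 92×0.175 = 16.1, 92×0.240 = 22.08.
cat         O        E   (O−E)²/E
winter     28   23.368     0.9182
spring     26   30.452     0.6509
summer     16     16.1     0.0006
autumn     22    22.08     0.0003
Sum = 1.570

1.570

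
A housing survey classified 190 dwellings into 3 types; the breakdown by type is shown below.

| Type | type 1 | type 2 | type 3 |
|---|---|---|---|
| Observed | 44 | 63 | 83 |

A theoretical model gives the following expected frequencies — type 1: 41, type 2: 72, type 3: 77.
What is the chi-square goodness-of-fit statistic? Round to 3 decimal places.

1.812

χ² = (44−41)²/41 + (63−72)²/72 + (83−77)²/77
   = 0.2195 + 1.1250 + 0.4675
Sum = 1.812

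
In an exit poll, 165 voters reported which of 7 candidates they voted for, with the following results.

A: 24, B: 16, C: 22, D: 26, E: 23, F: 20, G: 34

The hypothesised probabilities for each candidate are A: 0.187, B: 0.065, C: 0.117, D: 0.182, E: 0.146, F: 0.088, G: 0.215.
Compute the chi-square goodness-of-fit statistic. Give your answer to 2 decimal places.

7.21

Expected counts E_i = n·p_i: 165×0.187 = 30.855, 165×0.065 = 10.725, 165×0.117 = 19.305, 165×0.182 = 30.03, 165×0.146 = 24.09, 165×0.088 = 14.52, 165×0.215 = 35.475.
A: (24 − 30.855)²/30.855 = 46.991025/30.855 = 1.523
B: (16 − 10.725)²/10.725 = 27.825625/10.725 = 2.594
C: (22 − 19.305)²/19.305 = 7.263025/19.305 = 0.376
D: (26 − 30.03)²/30.03 = 16.2409/30.03 = 0.541
E: (23 − 24.09)²/24.09 = 1.1881/24.09 = 0.049
F: (20 − 14.52)²/14.52 = 30.0304/14.52 = 2.068
G: (34 − 35.475)²/35.475 = 2.175625/35.475 = 0.061
Sum = 7.21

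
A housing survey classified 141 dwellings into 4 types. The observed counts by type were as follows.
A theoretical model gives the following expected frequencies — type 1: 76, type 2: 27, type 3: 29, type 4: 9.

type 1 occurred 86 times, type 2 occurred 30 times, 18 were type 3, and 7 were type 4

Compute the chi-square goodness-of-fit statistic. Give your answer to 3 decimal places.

type 1: (86 − 76)²/76 = 100/76 = 1.3158
type 2: (30 − 27)²/27 = 9/27 = 0.3333
type 3: (18 − 29)²/29 = 121/29 = 4.1724
type 4: (7 − 9)²/9 = 4/9 = 0.4444
Sum = 6.266

6.266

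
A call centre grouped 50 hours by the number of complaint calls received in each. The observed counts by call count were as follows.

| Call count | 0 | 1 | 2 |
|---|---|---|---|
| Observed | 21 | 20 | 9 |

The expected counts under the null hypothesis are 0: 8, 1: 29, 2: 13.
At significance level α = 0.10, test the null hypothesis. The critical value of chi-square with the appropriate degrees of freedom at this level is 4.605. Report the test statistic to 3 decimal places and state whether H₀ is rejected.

0: (21 − 8)²/8 = 169/8 = 21.1250
1: (20 − 29)²/29 = 81/29 = 2.7931
2: (9 − 13)²/13 = 16/13 = 1.2308
Sum = 25.149
df = 2. Since 25.149 > 4.605, we reject H₀.

25.149; reject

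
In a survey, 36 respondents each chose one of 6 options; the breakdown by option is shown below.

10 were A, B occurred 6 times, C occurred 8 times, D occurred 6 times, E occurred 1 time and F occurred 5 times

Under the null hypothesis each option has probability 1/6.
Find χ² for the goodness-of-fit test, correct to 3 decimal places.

Under H₀ each category has probability 1/6, so each expected count is 36/6 = 6.
cat         O        E   (O−E)²/E
A          10        6     2.6667
B           6        6     0.0000
C           8        6     0.6667
D           6        6     0.0000
E           1        6     4.1667
F           5        6     0.1667
Sum = 7.667

7.667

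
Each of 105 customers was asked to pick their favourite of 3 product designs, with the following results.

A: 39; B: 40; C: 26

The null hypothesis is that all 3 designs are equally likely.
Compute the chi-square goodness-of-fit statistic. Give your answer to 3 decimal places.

3.486

Under H₀ each category has probability 1/3, so each expected count is 105/3 = 35.
A: (39 − 35)²/35 = 16/35 = 0.4571
B: (40 − 35)²/35 = 25/35 = 0.7143
C: (26 − 35)²/35 = 81/35 = 2.3143
Sum = 3.486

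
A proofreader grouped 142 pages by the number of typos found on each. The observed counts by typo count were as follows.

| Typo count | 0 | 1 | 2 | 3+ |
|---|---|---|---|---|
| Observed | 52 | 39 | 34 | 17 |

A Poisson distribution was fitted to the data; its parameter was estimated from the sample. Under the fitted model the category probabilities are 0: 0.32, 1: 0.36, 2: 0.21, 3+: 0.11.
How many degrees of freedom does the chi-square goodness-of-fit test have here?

There are k = 4 categories and 1 parameter estimated from the data, so df = 4 − 1 − 1 = 2.

2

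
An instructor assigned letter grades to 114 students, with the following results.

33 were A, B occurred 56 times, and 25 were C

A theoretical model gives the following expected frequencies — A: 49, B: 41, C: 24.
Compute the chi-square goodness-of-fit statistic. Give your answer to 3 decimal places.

cat         O        E   (O−E)²/E
A          33       49     5.2245
B          56       41     5.4878
C          25       24     0.0417
Sum = 10.754

10.754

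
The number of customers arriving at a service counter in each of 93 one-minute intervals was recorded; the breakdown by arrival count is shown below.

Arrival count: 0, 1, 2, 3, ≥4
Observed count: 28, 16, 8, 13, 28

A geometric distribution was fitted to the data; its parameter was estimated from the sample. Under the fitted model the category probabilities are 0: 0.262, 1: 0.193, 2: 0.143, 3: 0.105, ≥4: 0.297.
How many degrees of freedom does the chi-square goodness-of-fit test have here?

3

There are k = 5 categories and 1 parameter estimated from the data, so df = 5 − 1 − 1 = 3.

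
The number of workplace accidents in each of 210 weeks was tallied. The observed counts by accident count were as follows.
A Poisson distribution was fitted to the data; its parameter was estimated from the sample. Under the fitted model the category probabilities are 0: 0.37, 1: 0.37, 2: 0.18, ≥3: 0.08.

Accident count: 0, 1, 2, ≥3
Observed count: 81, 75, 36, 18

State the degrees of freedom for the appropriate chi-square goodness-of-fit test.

2

There are k = 4 categories and 1 parameter estimated from the data, so df = 4 − 1 − 1 = 2.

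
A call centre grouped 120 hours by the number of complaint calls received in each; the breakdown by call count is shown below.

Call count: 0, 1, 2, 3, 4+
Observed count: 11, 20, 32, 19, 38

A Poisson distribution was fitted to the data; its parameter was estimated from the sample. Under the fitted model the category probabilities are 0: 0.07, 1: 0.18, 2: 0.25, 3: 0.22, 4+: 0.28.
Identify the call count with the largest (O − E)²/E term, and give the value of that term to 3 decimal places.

3, 2.074

Expected counts E_i = n·p_i: 120×0.07 = 8.4, 120×0.18 = 21.6, 120×0.25 = 30, 120×0.22 = 26.4, 120×0.28 = 33.6.
0: (11 − 8.4)²/8.4 = 6.76/8.4 = 0.8048
1: (20 − 21.6)²/21.6 = 2.56/21.6 = 0.1185
2: (32 − 30)²/30 = 4/30 = 0.1333
3: (19 − 26.4)²/26.4 = 54.76/26.4 = 2.0742
4+: (38 − 33.6)²/33.6 = 19.36/33.6 = 0.5762
The largest term is for 3: 2.074.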